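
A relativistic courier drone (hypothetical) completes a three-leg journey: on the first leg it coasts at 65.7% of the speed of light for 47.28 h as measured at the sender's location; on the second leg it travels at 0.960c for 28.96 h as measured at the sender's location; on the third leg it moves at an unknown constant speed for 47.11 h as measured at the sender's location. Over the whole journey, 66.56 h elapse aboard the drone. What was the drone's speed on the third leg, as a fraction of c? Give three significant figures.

Leg 1: β = 0.657; γ = 1/√(1 − 0.657²) = 1/√0.5684 = 1.326; τ_1 = 47.28/1.326 = 35.64 h.
Leg 2: γ = 1/√(1 − 0.960²) = 25/7 ≈ 3.571; τ_2 = 28.96/3.571 = 8.109 h.
Leg 3: speed unknown; τ_3 = 47.11/γ_3.
Total proper time: 35.64 + 8.109 + τ_3 = 66.56, so τ_3 = 66.56 − 43.75 = 22.81 h.
γ_3 = 47.11/22.81 = 2.066; β = √(1 − 1/γ²) = √0.7656.

β = 0.875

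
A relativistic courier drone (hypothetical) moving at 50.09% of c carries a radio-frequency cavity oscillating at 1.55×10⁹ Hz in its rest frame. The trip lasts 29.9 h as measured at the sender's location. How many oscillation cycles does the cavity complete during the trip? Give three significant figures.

N = 1.44×10¹⁴

β = 0.5009; γ = 1/√(1 − 0.5009²) = 1/√0.7491 = 1.155
The oscillator's own cycle count is N = f × τ where τ is the proper time aboard the drone. τ = Δt/γ = 29.9/1.155 = 25.88 h = 9.316×10⁴ s.
N = 1.55×10⁹ × 9.316×10⁴ = 1.444×10¹⁴.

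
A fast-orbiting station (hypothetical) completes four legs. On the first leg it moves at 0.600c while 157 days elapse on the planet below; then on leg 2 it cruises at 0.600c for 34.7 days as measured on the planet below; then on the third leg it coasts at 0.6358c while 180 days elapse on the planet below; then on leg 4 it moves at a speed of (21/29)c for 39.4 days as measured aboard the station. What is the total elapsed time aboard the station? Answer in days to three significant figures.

τ = 332 days

Leg 1: γ = 1/√(1 − 0.600²) = 5/4 = 1.250; τ_1 = 157/1.250 = 125.6 days.
Leg 2: γ = 1/√(1 − 0.600²) = 5/4 = 1.250; τ_2 = 34.7/1.250 = 27.76 days.
Leg 3: γ = 1/√(1 − 0.6358²) = 1/√0.5958 = 1.296; τ_3 = 180/1.296 = 138.9 days.
Leg 4: 39.4 days is already measured aboard the station.
Total: 125.6 + 27.76 + 138.9 + 39.40 days.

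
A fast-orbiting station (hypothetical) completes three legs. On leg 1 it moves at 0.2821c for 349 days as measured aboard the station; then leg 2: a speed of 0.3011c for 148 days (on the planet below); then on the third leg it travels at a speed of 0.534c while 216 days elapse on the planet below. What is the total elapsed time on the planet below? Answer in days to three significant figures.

Leg 1: γ = 1/√(1 − 0.2821²) = 1/√0.9204 = 1.042; Δt_1 = 1.042 × 349 = 363.8 days.
Leg 2: 148 days is already measured on the planet below.
Leg 3: 216 days is already measured on the planet below.
Total: 363.8 + 148.0 + 216.0 days.

Δt = 728 days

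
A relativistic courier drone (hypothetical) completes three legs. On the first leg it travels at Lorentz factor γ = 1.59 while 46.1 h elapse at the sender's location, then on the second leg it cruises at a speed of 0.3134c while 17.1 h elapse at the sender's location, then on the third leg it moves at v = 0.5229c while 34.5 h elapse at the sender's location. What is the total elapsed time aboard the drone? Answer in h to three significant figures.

τ = 74.6 h

Leg 1: γ = 1.59; τ_1 = 46.1/1.590 = 28.99 h.
Leg 2: γ = 1/√(1 − 0.3134²) = 1/√0.9018 = 1.053; τ_2 = 17.1/1.053 = 16.24 h.
Leg 3: γ = 1/√(1 − 0.5229²) = 1/√0.7266 = 1.173; τ_3 = 34.5/1.173 = 29.41 h.
Total: 28.99 + 16.24 + 29.41 h.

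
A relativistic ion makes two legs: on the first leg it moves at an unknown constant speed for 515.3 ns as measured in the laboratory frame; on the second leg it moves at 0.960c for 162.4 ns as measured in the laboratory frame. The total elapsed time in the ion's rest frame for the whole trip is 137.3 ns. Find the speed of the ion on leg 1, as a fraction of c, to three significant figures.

Leg 1: speed unknown; τ_1 = 515.3/γ_1.
Leg 2: γ = 1/√(1 − 0.960²) = 25/7 ≈ 3.571; τ_2 = 162.4/3.571 = 45.47 ns.
Total proper time: τ_1 + 45.47 = 137.3, so τ_1 = 137.3 − 45.47 = 91.83 ns.
γ_1 = 515.3/91.83 = 5.612; β = √(1 − 1/γ²) = √0.9682.

β = 0.984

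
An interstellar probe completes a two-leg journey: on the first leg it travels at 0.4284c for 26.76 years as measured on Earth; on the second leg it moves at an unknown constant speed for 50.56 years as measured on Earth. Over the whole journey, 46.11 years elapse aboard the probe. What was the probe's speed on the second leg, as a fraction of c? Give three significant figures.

Leg 1: γ = 1/√(1 − 0.4284²) = 1/√0.8165 = 1.107; τ_1 = 26.76/1.107 = 24.18 years.
Leg 2: speed unknown; τ_2 = 50.56/γ_2.
Total proper time: 24.18 + τ_2 = 46.11, so τ_2 = 46.11 − 24.18 = 21.93 years.
γ_2 = 50.56/21.93 = 2.306; β = √(1 − 1/γ²) = √0.8119.

β = 0.901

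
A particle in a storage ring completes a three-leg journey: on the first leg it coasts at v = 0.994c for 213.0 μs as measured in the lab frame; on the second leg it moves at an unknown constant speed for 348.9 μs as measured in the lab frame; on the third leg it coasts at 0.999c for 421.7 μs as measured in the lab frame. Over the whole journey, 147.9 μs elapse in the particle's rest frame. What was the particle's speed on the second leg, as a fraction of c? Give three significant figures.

Leg 1: γ = 1/√(1 − 0.994²) = 1/√0.01196 = 9.142; τ_1 = 213.0/9.142 = 23.30 μs.
Leg 2: speed unknown; τ_2 = 348.9/γ_2.
Leg 3: γ = 1/√(1 − 0.999²) = 1/√0.001999 = 22.37; τ_3 = 421.7/22.37 = 18.85 μs.
Total proper time: 23.30 + τ_2 + 18.85 = 147.9, so τ_2 = 147.9 − 42.15 = 105.7 μs.
γ_2 = 348.9/105.7 = 3.299; β = √(1 − 1/γ²) = √0.9081.

β = 0.953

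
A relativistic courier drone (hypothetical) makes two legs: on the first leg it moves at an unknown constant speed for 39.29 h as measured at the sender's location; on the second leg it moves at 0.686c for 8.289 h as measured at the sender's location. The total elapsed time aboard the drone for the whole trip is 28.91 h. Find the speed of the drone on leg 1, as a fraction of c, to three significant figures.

Leg 1: speed unknown; τ_1 = 39.29/γ_1.
Leg 2: γ = 1/√(1 − 0.686²) = 1/√0.5294 = 1.374; τ_2 = 8.289/1.374 = 6.031 h.
Total proper time: τ_1 + 6.031 = 28.91, so τ_1 = 28.91 − 6.031 = 22.88 h.
γ_1 = 39.29/22.88 = 1.717; β = √(1 − 1/γ²) = √0.6609.

β = 0.813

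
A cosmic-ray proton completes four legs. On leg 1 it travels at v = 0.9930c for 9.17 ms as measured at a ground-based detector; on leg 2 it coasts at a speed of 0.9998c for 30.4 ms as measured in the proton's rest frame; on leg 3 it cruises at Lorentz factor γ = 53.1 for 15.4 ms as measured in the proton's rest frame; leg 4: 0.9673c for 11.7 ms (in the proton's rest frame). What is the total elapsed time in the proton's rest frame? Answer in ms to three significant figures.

Leg 1: γ = 1/√(1 − 0.9930²) = 1/√0.01395 = 8.466; τ_1 = 9.17/8.466 = 1.083 ms.
Leg 2: 30.4 ms is already measured in the proton's rest frame.
Leg 3: 15.4 ms is already measured in the proton's rest frame.
Leg 4: 11.7 ms is already measured in the proton's rest frame.
Total: 1.083 + 30.40 + 15.40 + 11.70 ms.

τ = 58.6 ms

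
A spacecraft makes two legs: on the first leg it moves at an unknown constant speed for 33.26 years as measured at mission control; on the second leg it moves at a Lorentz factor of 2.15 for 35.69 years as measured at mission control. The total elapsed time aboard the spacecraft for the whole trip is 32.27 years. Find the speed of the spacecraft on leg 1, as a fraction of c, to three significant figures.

β = 0.882

Leg 1: speed unknown; τ_1 = 33.26/γ_1.
Leg 2: γ = 2.15; τ_2 = 35.69/2.150 = 16.60 years.
Total proper time: τ_1 + 16.60 = 32.27, so τ_1 = 32.27 − 16.60 = 15.67 years.
γ_1 = 33.26/15.67 = 2.123; β = √(1 − 1/γ²) = √0.7780.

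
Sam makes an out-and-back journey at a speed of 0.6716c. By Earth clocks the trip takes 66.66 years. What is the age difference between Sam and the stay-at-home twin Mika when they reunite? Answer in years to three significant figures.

Δt − τ = 17.3 years

γ = 1/√(1 − 0.6716²) = 1/√0.5490 = 1.350
Sam's elapsed proper time: τ = 66.66/1.350 = 49.39 years.
Age gap = Δt − τ = 66.66 − 49.39 years.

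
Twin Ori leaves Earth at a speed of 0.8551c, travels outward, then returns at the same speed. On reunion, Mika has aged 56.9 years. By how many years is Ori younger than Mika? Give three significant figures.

Δt − τ = 27.4 years

γ = 1/√(1 − 0.8551²) = 1/√0.2688 = 1.929
Ori's elapsed proper time: τ = 56.9/1.929 = 29.50 years.
Age gap = Δt − τ = 56.9 − 29.50 years.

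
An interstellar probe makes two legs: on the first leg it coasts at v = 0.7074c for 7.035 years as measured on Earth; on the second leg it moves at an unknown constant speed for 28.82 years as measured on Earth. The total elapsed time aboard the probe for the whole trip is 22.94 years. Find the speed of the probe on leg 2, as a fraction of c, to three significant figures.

β = 0.782

Leg 1: γ = 1/√(1 − 0.7074²) = 1/√0.4996 = 1.415; τ_1 = 7.035/1.415 = 4.972 years.
Leg 2: speed unknown; τ_2 = 28.82/γ_2.
Total proper time: 4.972 + τ_2 = 22.94, so τ_2 = 22.94 − 4.972 = 17.97 years.
γ_2 = 28.82/17.97 = 1.604; β = √(1 − 1/γ²) = √0.6113.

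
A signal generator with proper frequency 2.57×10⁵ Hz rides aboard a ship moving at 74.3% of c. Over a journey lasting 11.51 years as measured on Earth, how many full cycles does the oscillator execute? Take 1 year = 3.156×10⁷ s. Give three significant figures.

N = 6.25×10¹³

β = 0.743; γ = 1/√(1 − 0.743²) = 1/√0.4480 = 1.494
The oscillator's own cycle count is N = f × τ where τ is the proper time on the ship. τ = Δt/γ = 11.51/1.494 = 7.704 years = 2.431×10⁸ s.
N = 2.57×10⁵ × 2.431×10⁸ = 6.248×10¹³.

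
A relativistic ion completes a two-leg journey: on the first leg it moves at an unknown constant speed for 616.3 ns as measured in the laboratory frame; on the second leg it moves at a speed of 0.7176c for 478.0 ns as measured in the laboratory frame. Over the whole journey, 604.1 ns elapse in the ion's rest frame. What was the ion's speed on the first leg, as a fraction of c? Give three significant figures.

β = 0.898

Leg 1: speed unknown; τ_1 = 616.3/γ_1.
Leg 2: γ = 1/√(1 − 0.7176²) = 1/√0.4851 = 1.436; τ_2 = 478.0/1.436 = 332.9 ns.
Total proper time: τ_1 + 332.9 = 604.1, so τ_1 = 604.1 − 332.9 = 271.2 ns.
γ_1 = 616.3/271.2 = 2.273; β = √(1 − 1/γ²) = √0.8064.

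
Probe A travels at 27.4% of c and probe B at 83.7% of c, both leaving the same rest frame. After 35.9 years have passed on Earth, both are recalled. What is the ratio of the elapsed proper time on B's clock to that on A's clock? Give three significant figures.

τ_B/τ_A = 0.569

A: β = 0.274; γ = 1/√(1 − 0.274²) = 1/√0.9249 = 1.040. B: β = 0.837; γ = 1/√(1 − 0.837²) = 1/√0.2994 = 1.827.
τ_A/τ_B = γ_B/γ_A = 1.827/1.040 = 1.758, so τ_B/τ_A = 0.5690.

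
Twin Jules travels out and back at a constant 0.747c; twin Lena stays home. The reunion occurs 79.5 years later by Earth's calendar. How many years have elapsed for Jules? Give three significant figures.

γ = 1/√(1 − 0.747²) = 1/√0.4420 = 1.504
Jules's clock measures proper time along the trip: τ = Δt/γ = 79.5/1.504 years.

τ = 52.9 years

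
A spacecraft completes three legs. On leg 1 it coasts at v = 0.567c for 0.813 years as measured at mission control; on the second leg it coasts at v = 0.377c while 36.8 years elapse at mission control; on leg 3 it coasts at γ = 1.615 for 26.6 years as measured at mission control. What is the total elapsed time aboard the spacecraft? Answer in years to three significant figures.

Leg 1: γ = 1/√(1 − 0.567²) = 1/√0.6785 = 1.214; τ_1 = 0.813/1.214 = 0.6697 years.
Leg 2: γ = 1/√(1 − 0.377²) = 1/√0.8579 = 1.080; τ_2 = 36.8/1.080 = 34.08 years.
Leg 3: γ = 1.615; τ_3 = 26.6/1.615 = 16.47 years.
Total: 0.6697 + 34.08 + 16.47 years.

τ = 51.2 years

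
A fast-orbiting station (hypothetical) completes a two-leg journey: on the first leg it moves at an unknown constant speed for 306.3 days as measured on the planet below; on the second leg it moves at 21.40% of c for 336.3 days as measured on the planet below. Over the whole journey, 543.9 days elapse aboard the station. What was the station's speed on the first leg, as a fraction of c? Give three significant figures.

β = 0.711

Leg 1: speed unknown; τ_1 = 306.3/γ_1.
Leg 2: β = 0.2140; γ = 1/√(1 − 0.2140²) = 1/√0.9542 = 1.024; τ_2 = 336.3/1.024 = 328.5 days.
Total proper time: τ_1 + 328.5 = 543.9, so τ_1 = 543.9 − 328.5 = 215.4 days.
γ_1 = 306.3/215.4 = 1.422; β = √(1 − 1/γ²) = √0.5055.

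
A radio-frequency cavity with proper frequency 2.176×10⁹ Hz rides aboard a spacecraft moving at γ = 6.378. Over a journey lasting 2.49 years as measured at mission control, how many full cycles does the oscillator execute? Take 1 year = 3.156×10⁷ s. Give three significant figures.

N = 2.68×10¹⁶

γ = 6.378
The oscillator's own cycle count is N = f × τ where τ is the proper time aboard the spacecraft. τ = Δt/γ = 2.49/6.378 = 0.3904 years = 1.232×10⁷ s.
N = 2.176×10⁹ × 1.232×10⁷ = 2.681×10¹⁶.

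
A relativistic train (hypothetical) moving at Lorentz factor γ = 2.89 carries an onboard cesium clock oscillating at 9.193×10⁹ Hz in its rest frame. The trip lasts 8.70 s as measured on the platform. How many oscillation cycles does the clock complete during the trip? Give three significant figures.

γ = 2.89
The oscillator's own cycle count is N = f × τ where τ is the proper time on the train. τ = Δt/γ = 8.70/2.890 = 3.010 s = 3.010×10⁰ s.
N = 9.193×10⁹ × 3.010×10⁰ = 2.767×10¹⁰.

N = 2.77×10¹⁰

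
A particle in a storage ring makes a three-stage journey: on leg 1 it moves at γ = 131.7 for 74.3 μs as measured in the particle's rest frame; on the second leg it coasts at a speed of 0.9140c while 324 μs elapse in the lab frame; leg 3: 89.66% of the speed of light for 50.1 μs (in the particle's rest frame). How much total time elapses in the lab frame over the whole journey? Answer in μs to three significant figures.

Δt = 1.02×10⁴ μs

Leg 1: γ = 131.7; Δt_1 = 131.7 × 74.3 = 9785 μs.
Leg 2: 324 μs is already measured in the lab frame.
Leg 3: β = 0.8966; γ = 1/√(1 − 0.8966²) = 1/√0.1961 = 2.258; Δt_3 = 2.258 × 50.1 = 113.1 μs.
Total: 9785 + 324.0 + 113.1 μs.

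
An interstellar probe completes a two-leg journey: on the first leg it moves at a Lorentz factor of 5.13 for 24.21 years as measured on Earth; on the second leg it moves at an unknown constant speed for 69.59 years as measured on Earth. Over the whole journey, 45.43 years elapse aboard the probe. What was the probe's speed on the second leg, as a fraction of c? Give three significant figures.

β = 0.811

Leg 1: γ = 5.13; τ_1 = 24.21/5.130 = 4.719 years.
Leg 2: speed unknown; τ_2 = 69.59/γ_2.
Total proper time: 4.719 + τ_2 = 45.43, so τ_2 = 45.43 − 4.719 = 40.71 years.
γ_2 = 69.59/40.71 = 1.709; β = √(1 − 1/γ²) = √0.6578.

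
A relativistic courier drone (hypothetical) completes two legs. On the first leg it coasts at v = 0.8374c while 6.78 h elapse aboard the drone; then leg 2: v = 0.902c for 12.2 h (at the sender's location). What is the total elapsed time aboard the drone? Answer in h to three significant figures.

τ = 12.0 h

Leg 1: 6.78 h is already measured aboard the drone.
Leg 2: γ = 1/√(1 − 0.902²) = 1/√0.1864 = 2.316; τ_2 = 12.2/2.316 = 5.267 h.
Total: 6.780 + 5.267 h.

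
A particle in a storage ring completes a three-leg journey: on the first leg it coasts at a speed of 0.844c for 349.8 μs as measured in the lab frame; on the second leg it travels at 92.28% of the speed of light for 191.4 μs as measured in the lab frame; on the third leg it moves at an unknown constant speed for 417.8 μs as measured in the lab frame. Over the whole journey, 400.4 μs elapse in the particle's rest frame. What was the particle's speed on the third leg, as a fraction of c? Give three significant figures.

Leg 1: γ = 1/√(1 − 0.844²) = 1/√0.2877 = 1.864; τ_1 = 349.8/1.864 = 187.6 μs.
Leg 2: β = 0.9228; γ = 1/√(1 − 0.9228²) = 1/√0.1484 = 2.596; τ_2 = 191.4/2.596 = 73.74 μs.
Leg 3: speed unknown; τ_3 = 417.8/γ_3.
Total proper time: 187.6 + 73.74 + τ_3 = 400.4, so τ_3 = 400.4 − 261.4 = 139.0 μs.
γ_3 = 417.8/139.0 = 3.005; β = √(1 − 1/γ²) = √0.8892.

β = 0.943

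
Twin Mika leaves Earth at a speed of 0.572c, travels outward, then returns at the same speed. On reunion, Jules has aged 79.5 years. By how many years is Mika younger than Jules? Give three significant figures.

γ = 1/√(1 − 0.572²) = 1/√0.6728 = 1.219
Mika's elapsed proper time: τ = 79.5/1.219 = 65.21 years.
Age gap = Δt − τ = 79.5 − 65.21 years.

Δt − τ = 14.3 years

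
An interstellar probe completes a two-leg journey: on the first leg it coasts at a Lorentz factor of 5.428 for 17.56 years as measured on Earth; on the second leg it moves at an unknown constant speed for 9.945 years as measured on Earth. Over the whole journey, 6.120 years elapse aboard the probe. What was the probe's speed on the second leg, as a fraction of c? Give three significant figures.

Leg 1: γ = 5.428; τ_1 = 17.56/5.428 = 3.235 years.
Leg 2: speed unknown; τ_2 = 9.945/γ_2.
Total proper time: 3.235 + τ_2 = 6.120, so τ_2 = 6.120 − 3.235 = 2.885 years.
γ_2 = 9.945/2.885 = 3.447; β = √(1 − 1/γ²) = √0.9158.

β = 0.957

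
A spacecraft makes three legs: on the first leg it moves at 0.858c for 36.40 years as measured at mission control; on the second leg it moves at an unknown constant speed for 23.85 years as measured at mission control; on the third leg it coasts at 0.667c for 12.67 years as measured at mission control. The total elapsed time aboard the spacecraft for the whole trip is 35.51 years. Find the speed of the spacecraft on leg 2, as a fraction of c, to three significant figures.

β = 0.951

Leg 1: γ = 1/√(1 − 0.858²) = 1/√0.2638 = 1.947; τ_1 = 36.40/1.947 = 18.70 years.
Leg 2: speed unknown; τ_2 = 23.85/γ_2.
Leg 3: γ = 1/√(1 − 0.667²) = 1/√0.5551 = 1.342; τ_3 = 12.67/1.342 = 9.440 years.
Total proper time: 18.70 + τ_2 + 9.440 = 35.51, so τ_2 = 35.51 − 28.14 = 7.373 years.
γ_2 = 23.85/7.373 = 3.235; β = √(1 − 1/γ²) = √0.9044.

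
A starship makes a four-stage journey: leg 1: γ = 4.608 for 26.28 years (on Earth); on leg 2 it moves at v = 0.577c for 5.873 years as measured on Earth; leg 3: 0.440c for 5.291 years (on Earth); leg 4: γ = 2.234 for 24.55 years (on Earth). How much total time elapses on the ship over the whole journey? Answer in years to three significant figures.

Leg 1: γ = 4.608; τ_1 = 26.28/4.608 = 5.703 years.
Leg 2: γ = 1/√(1 − 0.577²) = 1/√0.6671 = 1.224; τ_2 = 5.873/1.224 = 4.797 years.
Leg 3: γ = 1/√(1 − 0.440²) = 1/√0.8064 = 1.114; τ_3 = 5.291/1.114 = 4.751 years.
Leg 4: γ = 2.234; τ_4 = 24.55/2.234 = 10.99 years.
Total: 5.703 + 4.797 + 4.751 + 10.99 years.

τ = 26.2 years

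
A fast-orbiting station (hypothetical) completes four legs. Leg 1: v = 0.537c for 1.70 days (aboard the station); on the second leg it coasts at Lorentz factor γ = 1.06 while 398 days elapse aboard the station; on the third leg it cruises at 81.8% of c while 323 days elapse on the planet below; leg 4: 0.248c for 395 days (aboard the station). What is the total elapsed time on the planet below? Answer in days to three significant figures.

Leg 1: γ = 1/√(1 − 0.537²) = 1/√0.7116 = 1.185; Δt_1 = 1.185 × 1.70 = 2.015 days.
Leg 2: γ = 1.06; Δt_2 = 1.060 × 398 = 421.9 days.
Leg 3: 323 days is already measured on the planet below.
Leg 4: γ = 1/√(1 − 0.248²) = 1/√0.9385 = 1.032; Δt_4 = 1.032 × 395 = 407.7 days.
Total: 2.015 + 421.9 + 323.0 + 407.7 days.

Δt = 1150 days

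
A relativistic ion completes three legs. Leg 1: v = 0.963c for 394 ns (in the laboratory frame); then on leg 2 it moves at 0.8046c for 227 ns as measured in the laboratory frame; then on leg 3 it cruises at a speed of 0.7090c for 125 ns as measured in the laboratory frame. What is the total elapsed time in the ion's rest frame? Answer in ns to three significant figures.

Leg 1: γ = 1/√(1 − 0.963²) = 1/√0.07263 = 3.711; τ_1 = 394/3.711 = 106.2 ns.
Leg 2: γ = 1/√(1 − 0.8046²) = 1/√0.3526 = 1.684; τ_2 = 227/1.684 = 134.8 ns.
Leg 3: γ = 1/√(1 − 0.7090²) = 1/√0.4973 = 1.418; τ_3 = 125/1.418 = 88.15 ns.
Total: 106.2 + 134.8 + 88.15 ns.

τ = 329 ns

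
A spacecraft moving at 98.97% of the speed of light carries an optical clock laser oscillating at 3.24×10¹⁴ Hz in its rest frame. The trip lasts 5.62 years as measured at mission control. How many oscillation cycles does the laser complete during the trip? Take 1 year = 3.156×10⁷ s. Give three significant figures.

N = 8.23×10²¹

β = 0.9897; γ = 1/√(1 − 0.9897²) = 1/√0.02049 = 6.985
The oscillator's own cycle count is N = f × τ where τ is the proper time aboard the spacecraft. τ = Δt/γ = 5.62/6.985 = 0.8045 years = 2.539×10⁷ s.
N = 3.24×10¹⁴ × 2.539×10⁷ = 8.227×10²¹.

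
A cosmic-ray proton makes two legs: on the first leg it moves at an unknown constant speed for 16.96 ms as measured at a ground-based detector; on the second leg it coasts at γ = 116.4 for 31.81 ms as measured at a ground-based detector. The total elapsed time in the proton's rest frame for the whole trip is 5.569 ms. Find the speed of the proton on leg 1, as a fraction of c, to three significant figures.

Leg 1: speed unknown; τ_1 = 16.96/γ_1.
Leg 2: γ = 116.4; τ_2 = 31.81/116.4 = 0.2733 ms.
Total proper time: τ_1 + 0.2733 = 5.569, so τ_1 = 5.569 − 0.2733 = 5.296 ms.
γ_1 = 16.96/5.296 = 3.203; β = √(1 − 1/γ²) = √0.9025.

β = 0.950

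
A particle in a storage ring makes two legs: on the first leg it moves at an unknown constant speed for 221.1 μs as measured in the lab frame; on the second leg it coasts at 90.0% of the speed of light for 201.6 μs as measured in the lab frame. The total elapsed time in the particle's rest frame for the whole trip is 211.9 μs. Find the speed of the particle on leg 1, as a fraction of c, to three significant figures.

β = 0.828

Leg 1: speed unknown; τ_1 = 221.1/γ_1.
Leg 2: β = 0.900; γ = 1/√(1 − 0.900²) = 1/√0.1900 = 2.294; τ_2 = 201.6/2.294 = 87.88 μs.
Total proper time: τ_1 + 87.88 = 211.9, so τ_1 = 211.9 − 87.88 = 124.0 μs.
γ_1 = 221.1/124.0 = 1.783; β = √(1 − 1/γ²) = √0.6853.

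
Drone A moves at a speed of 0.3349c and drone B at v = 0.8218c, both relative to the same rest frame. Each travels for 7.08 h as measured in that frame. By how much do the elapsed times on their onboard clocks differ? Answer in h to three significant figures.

A: γ = 1/√(1 − 0.3349²) = 1/√0.8878 = 1.061; τ_A = 7.08/1.061 = 6.671 h.
B: γ = 1/√(1 − 0.8218²) = 1/√0.3246 = 1.755; τ_B = 7.08/1.755 = 4.034 h.

|τ_A − τ_B| = 2.64 h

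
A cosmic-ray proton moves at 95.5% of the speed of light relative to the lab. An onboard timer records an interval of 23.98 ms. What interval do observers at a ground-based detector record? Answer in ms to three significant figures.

β = 0.955; γ = 1/√(1 − 0.955²) = 1/√0.08798 = 3.371
The interval measured in the proton's rest frame is the proper time (both events occur at the same place in that frame); the lab-frame interval is Δt = γτ = 3.371 × 23.98 ms.

Δt = 80.8 ms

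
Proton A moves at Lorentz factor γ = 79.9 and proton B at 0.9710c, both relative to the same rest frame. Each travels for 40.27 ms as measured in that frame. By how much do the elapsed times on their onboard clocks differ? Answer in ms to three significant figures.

A: γ = 79.9; τ_A = 40.27/79.90 = 0.5040 ms.
B: γ = 1/√(1 − 0.9710²) = 1/√0.05716 = 4.183; τ_B = 40.27/4.183 = 9.628 ms.

|τ_A − τ_B| = 9.12 ms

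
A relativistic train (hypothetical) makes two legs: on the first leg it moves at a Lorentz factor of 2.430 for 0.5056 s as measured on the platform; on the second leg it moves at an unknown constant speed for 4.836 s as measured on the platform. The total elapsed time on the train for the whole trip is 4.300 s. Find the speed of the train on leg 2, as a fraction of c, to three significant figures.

β = 0.533

Leg 1: γ = 2.430; τ_1 = 0.5056/2.430 = 0.2081 s.
Leg 2: speed unknown; τ_2 = 4.836/γ_2.
Total proper time: 0.2081 + τ_2 = 4.300, so τ_2 = 4.300 − 0.2081 = 4.092 s.
γ_2 = 4.836/4.092 = 1.182; β = √(1 − 1/γ²) = √0.2840.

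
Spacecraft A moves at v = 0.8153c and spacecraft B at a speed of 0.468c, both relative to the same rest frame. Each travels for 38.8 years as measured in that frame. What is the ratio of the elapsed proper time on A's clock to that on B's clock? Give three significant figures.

τ_A/τ_B = 0.655

A: γ = 1/√(1 − 0.8153²) = 1/√0.3353 = 1.727. B: γ = 1/√(1 − 0.468²) = 1/√0.7810 = 1.132.
τ_A/τ_B = γ_B/γ_A = 1.132/1.727 = 0.6552, so τ_A/τ_B = 0.6552.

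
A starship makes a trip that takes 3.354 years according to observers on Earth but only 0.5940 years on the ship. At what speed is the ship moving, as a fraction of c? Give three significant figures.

The proper time is measured on the ship (both events occur at the ship's location); Δt is measured on Earth. γ = Δt/τ = 3.354/0.5940 = 5.646.
β = √(1 − 1/γ²) = √(1 − 0.03137) = √0.9686

β = 0.984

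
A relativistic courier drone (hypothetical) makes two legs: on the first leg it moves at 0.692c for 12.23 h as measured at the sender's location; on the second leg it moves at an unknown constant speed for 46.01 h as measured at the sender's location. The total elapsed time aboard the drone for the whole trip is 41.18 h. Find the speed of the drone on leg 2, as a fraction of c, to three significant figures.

β = 0.711

Leg 1: γ = 1/√(1 − 0.692²) = 1/√0.5211 = 1.385; τ_1 = 12.23/1.385 = 8.829 h.
Leg 2: speed unknown; τ_2 = 46.01/γ_2.
Total proper time: 8.829 + τ_2 = 41.18, so τ_2 = 41.18 − 8.829 = 32.35 h.
γ_2 = 46.01/32.35 = 1.422; β = √(1 − 1/γ²) = √0.5056.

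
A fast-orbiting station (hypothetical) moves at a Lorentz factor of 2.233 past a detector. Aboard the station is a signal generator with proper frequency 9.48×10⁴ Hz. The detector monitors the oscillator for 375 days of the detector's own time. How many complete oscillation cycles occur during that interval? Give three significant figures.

γ = 2.233
During 375 days of lab time, the oscillator's proper time advances by τ = Δt/γ = 375/2.233 = 167.9 days = 1.451×10⁷ s.
N = f × τ = 9.48×10⁴ × 1.451×10⁷ = 1.376×10¹².

N = 1.38×10¹²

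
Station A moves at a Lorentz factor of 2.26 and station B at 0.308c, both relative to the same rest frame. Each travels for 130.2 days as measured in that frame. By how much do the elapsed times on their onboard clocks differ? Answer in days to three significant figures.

A: γ = 2.26; τ_A = 130.2/2.260 = 57.61 days.
B: γ = 1/√(1 − 0.308²) = 1/√0.9051 = 1.051; τ_B = 130.2/1.051 = 123.9 days.

|τ_A − τ_B| = 66.3 days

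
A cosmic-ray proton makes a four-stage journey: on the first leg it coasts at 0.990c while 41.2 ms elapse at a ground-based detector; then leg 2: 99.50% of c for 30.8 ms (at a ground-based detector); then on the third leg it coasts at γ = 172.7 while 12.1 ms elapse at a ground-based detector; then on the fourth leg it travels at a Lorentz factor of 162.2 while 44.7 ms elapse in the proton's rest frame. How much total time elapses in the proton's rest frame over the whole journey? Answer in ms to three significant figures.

Leg 1: γ = 1/√(1 − 0.990²) = 1/√0.01990 = 7.089; τ_1 = 41.2/7.089 = 5.812 ms.
Leg 2: β = 0.9950; γ = 1/√(1 − 0.9950²) = 1/√0.009975 = 10.01; τ_2 = 30.8/10.01 = 3.076 ms.
Leg 3: γ = 172.7; τ_3 = 12.1/172.7 = 0.07006 ms.
Leg 4: 44.7 ms is already measured in the proton's rest frame.
Total: 5.812 + 3.076 + 0.07006 + 44.70 ms.

τ = 53.7 ms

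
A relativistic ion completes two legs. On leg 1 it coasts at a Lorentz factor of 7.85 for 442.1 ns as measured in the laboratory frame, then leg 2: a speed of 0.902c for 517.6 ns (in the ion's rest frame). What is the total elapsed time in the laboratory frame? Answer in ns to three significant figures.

Leg 1: 442.1 ns is already measured in the laboratory frame.
Leg 2: γ = 1/√(1 − 0.902²) = 1/√0.1864 = 2.316; Δt_2 = 2.316 × 517.6 = 1199 ns.
Total: 442.1 + 1199 ns.

Δt = 1640 ns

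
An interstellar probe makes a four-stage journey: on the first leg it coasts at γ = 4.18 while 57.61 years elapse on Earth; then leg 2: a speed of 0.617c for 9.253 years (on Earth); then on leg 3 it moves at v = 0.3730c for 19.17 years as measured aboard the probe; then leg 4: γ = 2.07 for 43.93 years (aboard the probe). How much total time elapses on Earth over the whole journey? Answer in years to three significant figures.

Leg 1: 57.61 years is already measured on Earth.
Leg 2: 9.253 years is already measured on Earth.
Leg 3: γ = 1/√(1 − 0.3730²) = 1/√0.8609 = 1.078; Δt_3 = 1.078 × 19.17 = 20.66 years.
Leg 4: γ = 2.07; Δt_4 = 2.070 × 43.93 = 90.94 years.
Total: 57.61 + 9.253 + 20.66 + 90.94 years.

Δt = 178 years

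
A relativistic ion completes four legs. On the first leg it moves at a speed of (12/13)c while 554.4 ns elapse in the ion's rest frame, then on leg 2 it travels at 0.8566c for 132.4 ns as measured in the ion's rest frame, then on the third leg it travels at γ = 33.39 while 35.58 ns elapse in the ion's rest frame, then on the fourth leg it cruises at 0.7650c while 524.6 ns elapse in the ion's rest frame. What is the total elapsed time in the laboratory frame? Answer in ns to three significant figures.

Δt = 3700 ns

Leg 1: γ = 1/√(1 − (12/13)²) = 13/5 = 2.600; Δt_1 = 2.600 × 554.4 = 1441 ns.
Leg 2: γ = 1/√(1 − 0.8566²) = 1/√0.2662 = 1.938; Δt_2 = 1.938 × 132.4 = 256.6 ns.
Leg 3: γ = 33.39; Δt_3 = 33.39 × 35.58 = 1188 ns.
Leg 4: γ = 1/√(1 − 0.7650²) = 1/√0.4148 = 1.553; Δt_4 = 1.553 × 524.6 = 814.6 ns.
Total: 1441 + 256.6 + 1188 + 814.6 ns.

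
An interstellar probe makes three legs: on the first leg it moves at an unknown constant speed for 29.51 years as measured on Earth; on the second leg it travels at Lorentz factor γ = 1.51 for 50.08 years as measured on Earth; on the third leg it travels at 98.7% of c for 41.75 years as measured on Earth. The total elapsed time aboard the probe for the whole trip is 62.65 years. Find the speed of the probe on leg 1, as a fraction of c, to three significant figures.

β = 0.636

Leg 1: speed unknown; τ_1 = 29.51/γ_1.
Leg 2: γ = 1.51; τ_2 = 50.08/1.510 = 33.17 years.
Leg 3: β = 0.987; γ = 1/√(1 − 0.987²) = 1/√0.02583 = 6.222; τ_3 = 41.75/6.222 = 6.710 years.
Total proper time: τ_1 + 33.17 + 6.710 = 62.65, so τ_1 = 62.65 − 39.88 = 22.77 years.
γ_1 = 29.51/22.77 = 1.296; β = √(1 − 1/γ²) = √0.4044.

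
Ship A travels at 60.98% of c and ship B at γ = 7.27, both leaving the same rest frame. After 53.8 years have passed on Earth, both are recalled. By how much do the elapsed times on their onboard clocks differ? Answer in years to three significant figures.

|τ_A − τ_B| = 35.2 years

A: β = 0.6098; γ = 1/√(1 − 0.6098²) = 1/√0.6281 = 1.262; τ_A = 53.8/1.262 = 42.64 years.
B: γ = 7.27; τ_B = 53.8/7.270 = 7.400 years.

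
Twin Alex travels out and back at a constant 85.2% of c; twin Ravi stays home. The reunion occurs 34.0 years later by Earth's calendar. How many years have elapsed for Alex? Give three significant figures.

β = 0.852; γ = 1/√(1 − 0.852²) = 1/√0.2741 = 1.910
Alex's clock measures proper time along the trip: τ = Δt/γ = 34.0/1.910 years.

τ = 17.8 years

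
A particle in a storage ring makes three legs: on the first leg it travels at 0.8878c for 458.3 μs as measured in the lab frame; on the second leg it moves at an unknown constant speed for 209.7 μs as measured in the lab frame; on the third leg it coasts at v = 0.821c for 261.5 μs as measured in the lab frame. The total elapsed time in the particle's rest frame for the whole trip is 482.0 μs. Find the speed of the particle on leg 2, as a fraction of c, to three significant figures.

Leg 1: γ = 1/√(1 − 0.8878²) = 1/√0.2118 = 2.173; τ_1 = 458.3/2.173 = 210.9 μs.
Leg 2: speed unknown; τ_2 = 209.7/γ_2.
Leg 3: γ = 1/√(1 − 0.821²) = 1/√0.3260 = 1.752; τ_3 = 261.5/1.752 = 149.3 μs.
Total proper time: 210.9 + τ_2 + 149.3 = 482.0, so τ_2 = 482.0 − 360.2 = 121.8 μs.
γ_2 = 209.7/121.8 = 1.722; β = √(1 − 1/γ²) = √0.6628.

β = 0.814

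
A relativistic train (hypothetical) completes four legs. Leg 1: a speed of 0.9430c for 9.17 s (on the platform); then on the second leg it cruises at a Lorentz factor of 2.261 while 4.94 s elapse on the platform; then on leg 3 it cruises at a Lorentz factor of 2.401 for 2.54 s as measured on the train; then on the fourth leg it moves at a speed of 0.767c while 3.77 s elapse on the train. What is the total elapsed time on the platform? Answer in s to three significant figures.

Leg 1: 9.17 s is already measured on the platform.
Leg 2: 4.94 s is already measured on the platform.
Leg 3: γ = 2.401; Δt_3 = 2.401 × 2.54 = 6.099 s.
Leg 4: γ = 1/√(1 − 0.767²) = 1/√0.4117 = 1.558; Δt_4 = 1.558 × 3.77 = 5.876 s.
Total: 9.170 + 4.940 + 6.099 + 5.876 s.

Δt = 26.1 s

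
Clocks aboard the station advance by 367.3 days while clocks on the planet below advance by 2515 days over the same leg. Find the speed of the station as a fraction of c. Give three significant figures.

The proper time is measured aboard the station (both events occur at the station's location); Δt is measured on the planet below. γ = Δt/τ = 2515/367.3 = 6.847.
β = √(1 − 1/γ²) = √(1 − 0.02133) = √0.9787

β = 0.989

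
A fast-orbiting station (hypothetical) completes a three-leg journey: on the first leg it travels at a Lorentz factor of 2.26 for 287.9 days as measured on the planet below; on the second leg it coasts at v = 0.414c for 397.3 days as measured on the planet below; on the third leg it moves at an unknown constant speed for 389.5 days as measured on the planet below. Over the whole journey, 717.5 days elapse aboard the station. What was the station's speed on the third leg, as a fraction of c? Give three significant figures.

β = 0.810

Leg 1: γ = 2.26; τ_1 = 287.9/2.260 = 127.4 days.
Leg 2: γ = 1/√(1 − 0.414²) = 1/√0.8286 = 1.099; τ_2 = 397.3/1.099 = 361.7 days.
Leg 3: speed unknown; τ_3 = 389.5/γ_3.
Total proper time: 127.4 + 361.7 + τ_3 = 717.5, so τ_3 = 717.5 − 489.0 = 228.5 days.
γ_3 = 389.5/228.5 = 1.705; β = √(1 − 1/γ²) = √0.6560.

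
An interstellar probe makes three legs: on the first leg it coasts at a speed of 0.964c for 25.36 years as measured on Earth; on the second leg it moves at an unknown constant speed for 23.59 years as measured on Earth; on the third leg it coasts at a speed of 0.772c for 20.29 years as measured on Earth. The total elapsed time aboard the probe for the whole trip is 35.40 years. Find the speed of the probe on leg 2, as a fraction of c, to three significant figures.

Leg 1: γ = 1/√(1 − 0.964²) = 1/√0.07070 = 3.761; τ_1 = 25.36/3.761 = 6.743 years.
Leg 2: speed unknown; τ_2 = 23.59/γ_2.
Leg 3: γ = 1/√(1 − 0.772²) = 1/√0.4040 = 1.573; τ_3 = 20.29/1.573 = 12.90 years.
Total proper time: 6.743 + τ_2 + 12.90 = 35.40, so τ_2 = 35.40 − 19.64 = 15.76 years.
γ_2 = 23.59/15.76 = 1.497; β = √(1 − 1/γ²) = √0.5537.

β = 0.744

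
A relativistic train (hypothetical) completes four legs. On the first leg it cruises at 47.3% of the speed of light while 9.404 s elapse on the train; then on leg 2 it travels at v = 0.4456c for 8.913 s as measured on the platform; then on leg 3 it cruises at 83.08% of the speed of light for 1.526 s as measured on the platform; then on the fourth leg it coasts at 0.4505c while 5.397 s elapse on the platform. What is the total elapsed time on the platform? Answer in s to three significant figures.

Leg 1: β = 0.473; γ = 1/√(1 − 0.473²) = 1/√0.7763 = 1.135; Δt_1 = 1.135 × 9.404 = 10.67 s.
Leg 2: 8.913 s is already measured on the platform.
Leg 3: 1.526 s is already measured on the platform.
Leg 4: 5.397 s is already measured on the platform.
Total: 10.67 + 8.913 + 1.526 + 5.397 s.

Δt = 26.5 s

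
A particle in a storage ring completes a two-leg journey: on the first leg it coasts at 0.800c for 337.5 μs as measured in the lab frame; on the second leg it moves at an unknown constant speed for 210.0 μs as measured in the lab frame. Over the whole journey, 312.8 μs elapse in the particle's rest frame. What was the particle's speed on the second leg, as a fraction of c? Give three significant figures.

β = 0.851

Leg 1: γ = 1/√(1 − 0.800²) = 5/3 ≈ 1.667; τ_1 = 337.5/1.667 = 202.5 μs.
Leg 2: speed unknown; τ_2 = 210.0/γ_2.
Total proper time: 202.5 + τ_2 = 312.8, so τ_2 = 312.8 − 202.5 = 110.3 μs.
γ_2 = 210.0/110.3 = 1.904; β = √(1 − 1/γ²) = √0.7241.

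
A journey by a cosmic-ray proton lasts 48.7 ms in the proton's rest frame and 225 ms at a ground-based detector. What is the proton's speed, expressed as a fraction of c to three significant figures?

The proper time is measured in the proton's rest frame (both events occur at the proton's location); Δt is measured at a ground-based detector. γ = Δt/τ = 225/48.7 = 4.620.
β = √(1 − 1/γ²) = √(1 − 0.04685) = √0.9532

β = 0.976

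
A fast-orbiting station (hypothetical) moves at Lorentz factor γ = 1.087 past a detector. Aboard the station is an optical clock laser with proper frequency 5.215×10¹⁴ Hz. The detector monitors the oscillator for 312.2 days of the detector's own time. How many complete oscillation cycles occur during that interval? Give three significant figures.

N = 1.29×10²²

γ = 1.087
During 312.2 days of lab time, the oscillator's proper time advances by τ = Δt/γ = 312.2/1.087 = 287.2 days = 2.482×10⁷ s.
N = f × τ = 5.215×10¹⁴ × 2.482×10⁷ = 1.294×10²².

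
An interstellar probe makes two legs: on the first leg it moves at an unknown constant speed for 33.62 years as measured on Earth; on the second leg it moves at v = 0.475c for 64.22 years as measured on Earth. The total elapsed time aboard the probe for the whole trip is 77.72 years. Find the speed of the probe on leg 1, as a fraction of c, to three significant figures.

Leg 1: speed unknown; τ_1 = 33.62/γ_1.
Leg 2: γ = 1/√(1 − 0.475²) = 1/√0.7744 = 1.136; τ_2 = 64.22/1.136 = 56.51 years.
Total proper time: τ_1 + 56.51 = 77.72, so τ_1 = 77.72 − 56.51 = 21.21 years.
γ_1 = 33.62/21.21 = 1.585; β = √(1 − 1/γ²) = √0.6021.

β = 0.776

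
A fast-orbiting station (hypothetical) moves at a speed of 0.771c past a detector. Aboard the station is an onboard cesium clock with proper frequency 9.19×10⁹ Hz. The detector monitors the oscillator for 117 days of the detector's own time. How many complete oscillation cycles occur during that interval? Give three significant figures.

N = 5.92×10¹⁶

γ = 1/√(1 − 0.771²) = 1/√0.4056 = 1.570
During 117 days of lab time, the oscillator's proper time advances by τ = Δt/γ = 117/1.570 = 74.51 days = 6.438×10⁶ s.
N = f × τ = 9.19×10⁹ × 6.438×10⁶ = 5.916×10¹⁶.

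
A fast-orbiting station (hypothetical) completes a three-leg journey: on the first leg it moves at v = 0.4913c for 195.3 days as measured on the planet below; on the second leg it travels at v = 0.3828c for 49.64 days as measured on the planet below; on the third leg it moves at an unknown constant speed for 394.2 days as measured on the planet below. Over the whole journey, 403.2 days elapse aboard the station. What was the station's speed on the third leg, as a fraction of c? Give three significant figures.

Leg 1: γ = 1/√(1 − 0.4913²) = 1/√0.7586 = 1.148; τ_1 = 195.3/1.148 = 170.1 days.
Leg 2: γ = 1/√(1 − 0.3828²) = 1/√0.8535 = 1.082; τ_2 = 49.64/1.082 = 45.86 days.
Leg 3: speed unknown; τ_3 = 394.2/γ_3.
Total proper time: 170.1 + 45.86 + τ_3 = 403.2, so τ_3 = 403.2 − 216.0 = 187.2 days.
γ_3 = 394.2/187.2 = 2.105; β = √(1 − 1/γ²) = √0.7744.

β = 0.880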